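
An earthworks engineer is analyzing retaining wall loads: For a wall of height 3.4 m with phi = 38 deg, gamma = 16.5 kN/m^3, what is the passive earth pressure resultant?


Result: 400.91 kN/m

Derivation:
Compute passive earth pressure coefficient:
Kp = tan^2(45 + phi/2) = tan^2(64.0) = 4.203746
Compute passive force:
Pp = 0.5 * Kp * gamma * H^2
Pp = 0.5 * 4.203746 * 16.5 * 3.4^2
Pp = 400.91 kN/m


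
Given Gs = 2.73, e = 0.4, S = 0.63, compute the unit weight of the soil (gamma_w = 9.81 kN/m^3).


Using gamma = gamma_w * (Gs + S*e) / (1 + e)
Numerator: Gs + S*e = 2.73 + 0.63*0.4 = 2.982
Denominator: 1 + e = 1 + 0.4 = 1.4
gamma = 9.81 * 2.982 / 1.4
gamma = 20.895 kN/m^3


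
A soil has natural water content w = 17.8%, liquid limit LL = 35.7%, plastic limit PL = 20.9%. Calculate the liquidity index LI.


Result: -0.209

Derivation:
First compute the plasticity index:
PI = LL - PL = 35.7 - 20.9 = 14.8
Then compute the liquidity index:
LI = (w - PL) / PI
LI = (17.8 - 20.9) / 14.8
LI = -0.209


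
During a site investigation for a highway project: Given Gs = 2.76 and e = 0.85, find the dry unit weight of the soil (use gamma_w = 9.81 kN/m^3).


Result: 14.635 kN/m^3

Derivation:
Using gamma_d = Gs * gamma_w / (1 + e)
gamma_d = 2.76 * 9.81 / (1 + 0.85)
gamma_d = 2.76 * 9.81 / 1.85
gamma_d = 14.635 kN/m^3


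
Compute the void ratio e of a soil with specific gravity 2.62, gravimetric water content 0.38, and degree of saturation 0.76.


Result: 1.31

Derivation:
Using the relation e = Gs * w / S
e = 2.62 * 0.38 / 0.76
e = 1.31


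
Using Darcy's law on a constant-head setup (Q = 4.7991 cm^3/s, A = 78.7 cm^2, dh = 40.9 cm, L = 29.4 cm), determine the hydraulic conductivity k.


Compute hydraulic gradient:
i = dh / L = 40.9 / 29.4 = 1.39116
Then apply Darcy's law:
k = Q / (A * i)
k = 4.7991 / (78.7 * 1.39116)
k = 4.7991 / 109.484
k = 0.043834 cm/s


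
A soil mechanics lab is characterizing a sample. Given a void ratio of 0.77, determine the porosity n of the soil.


Using the relation n = e / (1 + e)
n = 0.77 / (1 + 0.77)
n = 0.77 / 1.77
n = 0.435


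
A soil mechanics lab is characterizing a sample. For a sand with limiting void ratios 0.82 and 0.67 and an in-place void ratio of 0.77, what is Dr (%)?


Using Dr = (e_max - e) / (e_max - e_min) * 100
e_max - e = 0.82 - 0.77 = 0.05
e_max - e_min = 0.82 - 0.67 = 0.15
Dr = 0.05 / 0.15 * 100
Dr = 33.33 %


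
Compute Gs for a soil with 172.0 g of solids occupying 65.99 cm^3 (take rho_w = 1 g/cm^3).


Using Gs = m_s / (V_s * rho_w)
Since rho_w = 1 g/cm^3:
Gs = 172.0 / 65.99
Gs = 2.606


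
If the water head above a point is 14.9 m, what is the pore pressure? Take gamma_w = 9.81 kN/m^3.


Using u = gamma_w * h_w
u = 9.81 * 14.9
u = 146.17 kPa


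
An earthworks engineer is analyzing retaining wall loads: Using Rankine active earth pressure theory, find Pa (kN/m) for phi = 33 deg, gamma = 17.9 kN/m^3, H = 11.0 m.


Compute active earth pressure coefficient:
Ka = tan^2(45 - phi/2) = tan^2(28.5) = 0.294801
Compute active force:
Pa = 0.5 * Ka * gamma * H^2
Pa = 0.5 * 0.294801 * 17.9 * 11.0^2
Pa = 319.25 kN/m


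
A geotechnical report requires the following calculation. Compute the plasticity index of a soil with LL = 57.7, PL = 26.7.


Using PI = LL - PL
PI = 57.7 - 26.7
PI = 31.0


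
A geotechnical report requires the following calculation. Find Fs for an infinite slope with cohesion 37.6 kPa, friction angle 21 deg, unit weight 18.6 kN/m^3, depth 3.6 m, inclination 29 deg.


Using Fs = c / (gamma*H*sin(beta)*cos(beta)) + tan(phi)/tan(beta)
Cohesion contribution = 37.6 / (18.6*3.6*sin(29)*cos(29))
Cohesion contribution = 1.32429
Friction contribution = tan(21)/tan(29) = 0.692509
Fs = 1.32429 + 0.692509
Fs = 2.017


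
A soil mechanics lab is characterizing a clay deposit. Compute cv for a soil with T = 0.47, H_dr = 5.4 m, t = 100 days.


Using cv = T * H_dr^2 / t
H_dr^2 = 5.4^2 = 29.16
cv = 0.47 * 29.16 / 100
cv = 0.13705 m^2/day


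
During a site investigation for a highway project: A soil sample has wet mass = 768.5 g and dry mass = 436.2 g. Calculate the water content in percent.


Using w = (m_wet - m_dry) / m_dry * 100
m_wet - m_dry = 768.5 - 436.2 = 332.3 g
w = 332.3 / 436.2 * 100
w = 76.18 %


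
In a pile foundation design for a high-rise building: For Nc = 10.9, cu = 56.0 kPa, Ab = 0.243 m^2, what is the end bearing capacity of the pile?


Result: 148.33 kN

Derivation:
Using Qb = Nc * cu * Ab
Qb = 10.9 * 56.0 * 0.243
Qb = 148.33 kN


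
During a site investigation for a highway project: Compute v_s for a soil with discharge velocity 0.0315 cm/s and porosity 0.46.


Result: 0.06848 cm/s

Derivation:
Using v_s = v_d / n
v_s = 0.0315 / 0.46
v_s = 0.06848 cm/s


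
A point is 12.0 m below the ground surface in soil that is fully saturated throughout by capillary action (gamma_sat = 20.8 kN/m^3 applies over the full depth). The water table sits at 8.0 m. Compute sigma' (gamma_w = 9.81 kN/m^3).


Result: 210.36 kPa

Derivation:
Total stress = gamma_sat * depth
sigma = 20.8 * 12.0 = 249.6 kPa
Pore water pressure u = gamma_w * (depth - d_wt)
u = 9.81 * (12.0 - 8.0) = 39.24 kPa
Effective stress = sigma - u
sigma' = 249.6 - 39.24 = 210.36 kPa


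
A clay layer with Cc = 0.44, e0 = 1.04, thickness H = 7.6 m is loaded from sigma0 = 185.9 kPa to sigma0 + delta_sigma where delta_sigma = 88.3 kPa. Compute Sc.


Using Sc = Cc * H / (1 + e0) * log10((sigma0 + delta_sigma) / sigma0)
Stress ratio = (185.9 + 88.3) / 185.9 = 1.47499
log10(1.47499) = 0.168788
Cc * H / (1 + e0) = 0.44 * 7.6 / (1 + 1.04) = 1.63922
Sc = 1.63922 * 0.168788
Sc = 0.2767 m


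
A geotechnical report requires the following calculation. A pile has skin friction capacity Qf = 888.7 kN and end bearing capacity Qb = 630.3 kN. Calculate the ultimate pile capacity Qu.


Using Qu = Qf + Qb
Qu = 888.7 + 630.3
Qu = 1519.0 kN


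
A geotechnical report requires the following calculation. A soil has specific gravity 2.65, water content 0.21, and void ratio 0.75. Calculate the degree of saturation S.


Result: 0.742

Derivation:
Using S = Gs * w / e
S = 2.65 * 0.21 / 0.75
S = 0.742


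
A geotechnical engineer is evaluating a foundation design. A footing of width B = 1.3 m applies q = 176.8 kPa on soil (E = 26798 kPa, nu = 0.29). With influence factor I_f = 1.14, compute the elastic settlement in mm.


Result: 8.955 mm

Derivation:
Using Se = q * B * (1 - nu^2) * I_f / E
1 - nu^2 = 1 - 0.29^2 = 0.9159
Se = 176.8 * 1.3 * 0.9159 * 1.14 / 26798
Se = 0.008955 m
Convert to mm: Se = 0.008955 * 1000 = 8.955 mm


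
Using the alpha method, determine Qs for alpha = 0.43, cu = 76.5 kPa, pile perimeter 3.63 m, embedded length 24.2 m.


Using Qs = alpha * cu * perimeter * L
Qs = 0.43 * 76.5 * 3.63 * 24.2
Qs = 2889.69 kN


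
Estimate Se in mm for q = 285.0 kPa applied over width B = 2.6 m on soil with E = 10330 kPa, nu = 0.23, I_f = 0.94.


Using Se = q * B * (1 - nu^2) * I_f / E
1 - nu^2 = 1 - 0.23^2 = 0.9471
Se = 285.0 * 2.6 * 0.9471 * 0.94 / 10330
Se = 0.063862 m
Convert to mm: Se = 0.063862 * 1000 = 63.862 mm


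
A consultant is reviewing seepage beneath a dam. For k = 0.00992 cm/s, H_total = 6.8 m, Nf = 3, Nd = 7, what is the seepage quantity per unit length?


Convert k to m/s for unit consistency with H:
k = 0.00992 cm/s = 0.00992 / 100 m/s = 9.92e-05 m/s
Using q = k * H * Nf / Nd
Nf / Nd = 3 / 7 = 0.4286
q = 9.92e-05 * 6.8 * 0.4286
q = 0.0002891 m^3/s per m


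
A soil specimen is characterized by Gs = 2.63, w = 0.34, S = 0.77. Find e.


Using the relation e = Gs * w / S
e = 2.63 * 0.34 / 0.77
e = 1.1613


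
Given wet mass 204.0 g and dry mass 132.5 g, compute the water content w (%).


Result: 53.96 %

Derivation:
Using w = (m_wet - m_dry) / m_dry * 100
m_wet - m_dry = 204.0 - 132.5 = 71.5 g
w = 71.5 / 132.5 * 100
w = 53.96 %


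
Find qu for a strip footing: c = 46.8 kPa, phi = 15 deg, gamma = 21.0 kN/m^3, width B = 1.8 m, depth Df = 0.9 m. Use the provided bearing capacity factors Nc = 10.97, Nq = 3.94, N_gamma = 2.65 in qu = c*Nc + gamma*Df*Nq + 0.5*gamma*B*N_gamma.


Result: 637.95 kPa

Derivation:
Compute qu = c*Nc + gamma*Df*Nq + 0.5*gamma*B*N_gamma
Term 1: 46.8 * 10.97 = 513.396
Term 2: 21.0 * 0.9 * 3.94 = 74.466
Term 3: 0.5 * 21.0 * 1.8 * 2.65 = 50.085
qu = 513.396 + 74.466 + 50.085
qu = 637.95 kPa


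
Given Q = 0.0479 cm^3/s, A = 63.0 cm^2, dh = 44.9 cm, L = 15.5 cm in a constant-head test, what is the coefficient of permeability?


Result: 0.000262 cm/s

Derivation:
Compute hydraulic gradient:
i = dh / L = 44.9 / 15.5 = 2.89677
Then apply Darcy's law:
k = Q / (A * i)
k = 0.0479 / (63.0 * 2.89677)
k = 0.0479 / 182.497
k = 0.000262 cm/s


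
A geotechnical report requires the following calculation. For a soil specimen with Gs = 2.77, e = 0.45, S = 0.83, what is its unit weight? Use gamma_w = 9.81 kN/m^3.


Using gamma = gamma_w * (Gs + S*e) / (1 + e)
Numerator: Gs + S*e = 2.77 + 0.83*0.45 = 3.1435
Denominator: 1 + e = 1 + 0.45 = 1.45
gamma = 9.81 * 3.1435 / 1.45
gamma = 21.267 kN/m^3


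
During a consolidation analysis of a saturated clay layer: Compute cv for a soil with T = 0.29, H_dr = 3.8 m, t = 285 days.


Using cv = T * H_dr^2 / t
H_dr^2 = 3.8^2 = 14.44
cv = 0.29 * 14.44 / 285
cv = 0.01469 m^2/day


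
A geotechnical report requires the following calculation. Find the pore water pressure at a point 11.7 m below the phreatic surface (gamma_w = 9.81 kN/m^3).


Using u = gamma_w * h_w
u = 9.81 * 11.7
u = 114.78 kPa


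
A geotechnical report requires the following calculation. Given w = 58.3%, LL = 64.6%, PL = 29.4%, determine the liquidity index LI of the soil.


Result: 0.821

Derivation:
First compute the plasticity index:
PI = LL - PL = 64.6 - 29.4 = 35.2
Then compute the liquidity index:
LI = (w - PL) / PI
LI = (58.3 - 29.4) / 35.2
LI = 0.821


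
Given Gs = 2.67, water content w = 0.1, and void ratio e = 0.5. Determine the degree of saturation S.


Using S = Gs * w / e
S = 2.67 * 0.1 / 0.5
S = 0.534


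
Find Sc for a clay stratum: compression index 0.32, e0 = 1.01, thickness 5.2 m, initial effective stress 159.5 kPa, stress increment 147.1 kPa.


Result: 0.235 m

Derivation:
Using Sc = Cc * H / (1 + e0) * log10((sigma0 + delta_sigma) / sigma0)
Stress ratio = (159.5 + 147.1) / 159.5 = 1.92226
log10(1.92226) = 0.283811
Cc * H / (1 + e0) = 0.32 * 5.2 / (1 + 1.01) = 0.827861
Sc = 0.827861 * 0.283811
Sc = 0.235 m


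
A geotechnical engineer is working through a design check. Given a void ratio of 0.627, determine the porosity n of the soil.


Result: 0.3854

Derivation:
Using the relation n = e / (1 + e)
n = 0.627 / (1 + 0.627)
n = 0.627 / 1.627
n = 0.3854


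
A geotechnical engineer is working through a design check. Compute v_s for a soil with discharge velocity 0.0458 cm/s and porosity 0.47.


Using v_s = v_d / n
v_s = 0.0458 / 0.47
v_s = 0.09745 cm/s


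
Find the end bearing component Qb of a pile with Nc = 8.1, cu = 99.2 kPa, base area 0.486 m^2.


Using Qb = Nc * cu * Ab
Qb = 8.1 * 99.2 * 0.486
Qb = 390.51 kN


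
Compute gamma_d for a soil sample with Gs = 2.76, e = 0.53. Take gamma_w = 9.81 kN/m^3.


Using gamma_d = Gs * gamma_w / (1 + e)
gamma_d = 2.76 * 9.81 / (1 + 0.53)
gamma_d = 2.76 * 9.81 / 1.53
gamma_d = 17.696 kN/m^3


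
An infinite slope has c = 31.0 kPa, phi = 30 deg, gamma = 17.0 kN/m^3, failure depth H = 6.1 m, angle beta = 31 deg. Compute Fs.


Using Fs = c / (gamma*H*sin(beta)*cos(beta)) + tan(phi)/tan(beta)
Cohesion contribution = 31.0 / (17.0*6.1*sin(31)*cos(31))
Cohesion contribution = 0.677139
Friction contribution = tan(30)/tan(31) = 0.960872
Fs = 0.677139 + 0.960872
Fs = 1.638


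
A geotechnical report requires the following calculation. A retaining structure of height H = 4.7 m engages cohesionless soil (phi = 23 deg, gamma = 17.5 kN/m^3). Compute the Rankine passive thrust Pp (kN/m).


Compute passive earth pressure coefficient:
Kp = tan^2(45 + phi/2) = tan^2(56.5) = 2.282623
Compute passive force:
Pp = 0.5 * Kp * gamma * H^2
Pp = 0.5 * 2.282623 * 17.5 * 4.7^2
Pp = 441.2 kN/m


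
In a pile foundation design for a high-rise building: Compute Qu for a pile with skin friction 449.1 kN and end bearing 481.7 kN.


Using Qu = Qf + Qb
Qu = 449.1 + 481.7
Qu = 930.8 kN


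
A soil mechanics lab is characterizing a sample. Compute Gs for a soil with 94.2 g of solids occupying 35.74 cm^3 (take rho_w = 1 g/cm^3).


Result: 2.636

Derivation:
Using Gs = m_s / (V_s * rho_w)
Since rho_w = 1 g/cm^3:
Gs = 94.2 / 35.74
Gs = 2.636


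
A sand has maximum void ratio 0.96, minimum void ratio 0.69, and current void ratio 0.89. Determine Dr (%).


Result: 25.93 %

Derivation:
Using Dr = (e_max - e) / (e_max - e_min) * 100
e_max - e = 0.96 - 0.89 = 0.07
e_max - e_min = 0.96 - 0.69 = 0.27
Dr = 0.07 / 0.27 * 100
Dr = 25.93 %


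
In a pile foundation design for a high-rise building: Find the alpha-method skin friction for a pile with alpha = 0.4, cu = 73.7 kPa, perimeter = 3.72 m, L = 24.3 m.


Using Qs = alpha * cu * perimeter * L
Qs = 0.4 * 73.7 * 3.72 * 24.3
Qs = 2664.87 kN


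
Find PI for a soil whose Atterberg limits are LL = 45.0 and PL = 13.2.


Using PI = LL - PL
PI = 45.0 - 13.2
PI = 31.8


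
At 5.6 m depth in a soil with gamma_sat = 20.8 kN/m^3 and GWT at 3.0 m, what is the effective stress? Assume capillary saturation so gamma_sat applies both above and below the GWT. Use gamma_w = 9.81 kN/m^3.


Result: 90.97 kPa

Derivation:
Total stress = gamma_sat * depth
sigma = 20.8 * 5.6 = 116.48 kPa
Pore water pressure u = gamma_w * (depth - d_wt)
u = 9.81 * (5.6 - 3.0) = 25.506 kPa
Effective stress = sigma - u
sigma' = 116.48 - 25.506 = 90.97 kPa


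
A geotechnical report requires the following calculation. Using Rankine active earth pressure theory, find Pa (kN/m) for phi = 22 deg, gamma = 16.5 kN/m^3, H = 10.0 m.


Compute active earth pressure coefficient:
Ka = tan^2(45 - phi/2) = tan^2(34.0) = 0.454962
Compute active force:
Pa = 0.5 * Ka * gamma * H^2
Pa = 0.5 * 0.454962 * 16.5 * 10.0^2
Pa = 375.34 kN/m


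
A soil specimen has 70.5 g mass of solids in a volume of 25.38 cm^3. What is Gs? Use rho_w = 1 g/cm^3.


Using Gs = m_s / (V_s * rho_w)
Since rho_w = 1 g/cm^3:
Gs = 70.5 / 25.38
Gs = 2.778


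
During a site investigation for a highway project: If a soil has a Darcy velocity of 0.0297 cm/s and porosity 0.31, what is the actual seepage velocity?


Using v_s = v_d / n
v_s = 0.0297 / 0.31
v_s = 0.09581 cm/s


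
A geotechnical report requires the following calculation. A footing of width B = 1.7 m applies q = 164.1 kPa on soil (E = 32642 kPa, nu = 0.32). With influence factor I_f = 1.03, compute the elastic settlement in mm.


Using Se = q * B * (1 - nu^2) * I_f / E
1 - nu^2 = 1 - 0.32^2 = 0.8976
Se = 164.1 * 1.7 * 0.8976 * 1.03 / 32642
Se = 0.007901 m
Convert to mm: Se = 0.007901 * 1000 = 7.901 mm


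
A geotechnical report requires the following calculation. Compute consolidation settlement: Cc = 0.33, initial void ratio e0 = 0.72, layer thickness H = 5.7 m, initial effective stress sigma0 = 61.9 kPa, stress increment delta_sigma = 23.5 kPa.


Result: 0.1529 m

Derivation:
Using Sc = Cc * H / (1 + e0) * log10((sigma0 + delta_sigma) / sigma0)
Stress ratio = (61.9 + 23.5) / 61.9 = 1.37964
log10(1.37964) = 0.139767
Cc * H / (1 + e0) = 0.33 * 5.7 / (1 + 0.72) = 1.0936
Sc = 1.0936 * 0.139767
Sc = 0.1529 m


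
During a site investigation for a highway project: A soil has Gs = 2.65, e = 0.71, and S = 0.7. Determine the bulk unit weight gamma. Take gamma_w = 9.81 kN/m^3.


Result: 18.054 kN/m^3

Derivation:
Using gamma = gamma_w * (Gs + S*e) / (1 + e)
Numerator: Gs + S*e = 2.65 + 0.7*0.71 = 3.147
Denominator: 1 + e = 1 + 0.71 = 1.71
gamma = 9.81 * 3.147 / 1.71
gamma = 18.054 kN/m^3


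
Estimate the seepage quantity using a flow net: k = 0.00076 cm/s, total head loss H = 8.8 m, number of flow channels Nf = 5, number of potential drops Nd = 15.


Convert k to m/s for unit consistency with H:
k = 0.00076 cm/s = 0.00076 / 100 m/s = 7.6e-06 m/s
Using q = k * H * Nf / Nd
Nf / Nd = 5 / 15 = 0.3333
q = 7.6e-06 * 8.8 * 0.3333
q = 2.229e-05 m^3/s per m


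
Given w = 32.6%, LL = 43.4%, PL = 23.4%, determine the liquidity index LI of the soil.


First compute the plasticity index:
PI = LL - PL = 43.4 - 23.4 = 20.0
Then compute the liquidity index:
LI = (w - PL) / PI
LI = (32.6 - 23.4) / 20.0
LI = 0.46


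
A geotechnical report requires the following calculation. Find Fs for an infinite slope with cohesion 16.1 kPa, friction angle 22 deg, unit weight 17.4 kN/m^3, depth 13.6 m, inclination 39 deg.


Using Fs = c / (gamma*H*sin(beta)*cos(beta)) + tan(phi)/tan(beta)
Cohesion contribution = 16.1 / (17.4*13.6*sin(39)*cos(39))
Cohesion contribution = 0.139112
Friction contribution = tan(22)/tan(39) = 0.498931
Fs = 0.139112 + 0.498931
Fs = 0.638


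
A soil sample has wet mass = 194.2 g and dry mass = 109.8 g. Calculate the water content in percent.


Using w = (m_wet - m_dry) / m_dry * 100
m_wet - m_dry = 194.2 - 109.8 = 84.4 g
w = 84.4 / 109.8 * 100
w = 76.87 %


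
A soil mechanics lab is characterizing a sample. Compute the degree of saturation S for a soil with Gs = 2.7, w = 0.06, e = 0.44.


Result: 0.3682

Derivation:
Using S = Gs * w / e
S = 2.7 * 0.06 / 0.44
S = 0.3682


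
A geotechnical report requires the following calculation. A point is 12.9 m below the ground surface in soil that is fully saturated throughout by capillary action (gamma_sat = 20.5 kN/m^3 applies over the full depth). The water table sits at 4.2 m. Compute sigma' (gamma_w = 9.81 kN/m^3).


Total stress = gamma_sat * depth
sigma = 20.5 * 12.9 = 264.45 kPa
Pore water pressure u = gamma_w * (depth - d_wt)
u = 9.81 * (12.9 - 4.2) = 85.347 kPa
Effective stress = sigma - u
sigma' = 264.45 - 85.347 = 179.1 kPa


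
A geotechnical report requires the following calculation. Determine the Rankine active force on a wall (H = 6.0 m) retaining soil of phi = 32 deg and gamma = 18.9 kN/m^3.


Compute active earth pressure coefficient:
Ka = tan^2(45 - phi/2) = tan^2(29.0) = 0.307259
Compute active force:
Pa = 0.5 * Ka * gamma * H^2
Pa = 0.5 * 0.307259 * 18.9 * 6.0^2
Pa = 104.53 kN/m


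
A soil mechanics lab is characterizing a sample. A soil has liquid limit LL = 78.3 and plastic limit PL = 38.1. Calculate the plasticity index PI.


Result: 40.2

Derivation:
Using PI = LL - PL
PI = 78.3 - 38.1
PI = 40.2


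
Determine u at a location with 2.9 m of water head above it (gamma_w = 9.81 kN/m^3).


Using u = gamma_w * h_w
u = 9.81 * 2.9
u = 28.45 kPa


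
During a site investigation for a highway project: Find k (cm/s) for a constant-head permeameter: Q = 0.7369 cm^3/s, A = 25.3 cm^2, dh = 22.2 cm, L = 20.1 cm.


Result: 0.026371 cm/s

Derivation:
Compute hydraulic gradient:
i = dh / L = 22.2 / 20.1 = 1.10448
Then apply Darcy's law:
k = Q / (A * i)
k = 0.7369 / (25.3 * 1.10448)
k = 0.7369 / 27.9433
k = 0.026371 cm/s


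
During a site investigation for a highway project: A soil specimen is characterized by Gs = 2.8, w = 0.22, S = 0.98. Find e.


Using the relation e = Gs * w / S
e = 2.8 * 0.22 / 0.98
e = 0.6286


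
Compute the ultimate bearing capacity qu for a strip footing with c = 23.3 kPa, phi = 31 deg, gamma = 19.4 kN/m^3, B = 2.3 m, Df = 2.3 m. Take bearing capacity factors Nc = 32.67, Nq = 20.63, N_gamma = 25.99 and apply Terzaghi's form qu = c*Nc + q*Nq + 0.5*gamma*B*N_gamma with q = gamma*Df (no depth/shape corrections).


Compute qu = c*Nc + gamma*Df*Nq + 0.5*gamma*B*N_gamma
Term 1: 23.3 * 32.67 = 761.211
Term 2: 19.4 * 2.3 * 20.63 = 920.5106
Term 3: 0.5 * 19.4 * 2.3 * 25.99 = 579.8369
qu = 761.211 + 920.5106 + 579.8369
qu = 2261.56 kPa


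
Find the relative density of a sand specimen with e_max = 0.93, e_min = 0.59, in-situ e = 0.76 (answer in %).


Using Dr = (e_max - e) / (e_max - e_min) * 100
e_max - e = 0.93 - 0.76 = 0.17
e_max - e_min = 0.93 - 0.59 = 0.34
Dr = 0.17 / 0.34 * 100
Dr = 50.0 %


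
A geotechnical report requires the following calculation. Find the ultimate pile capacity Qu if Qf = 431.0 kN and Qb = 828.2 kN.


Using Qu = Qf + Qb
Qu = 431.0 + 828.2
Qu = 1259.2 kN


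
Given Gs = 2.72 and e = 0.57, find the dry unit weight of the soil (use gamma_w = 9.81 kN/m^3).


Using gamma_d = Gs * gamma_w / (1 + e)
gamma_d = 2.72 * 9.81 / (1 + 0.57)
gamma_d = 2.72 * 9.81 / 1.57
gamma_d = 16.996 kN/m^3


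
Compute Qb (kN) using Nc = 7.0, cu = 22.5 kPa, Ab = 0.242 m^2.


Using Qb = Nc * cu * Ab
Qb = 7.0 * 22.5 * 0.242
Qb = 38.12 kN


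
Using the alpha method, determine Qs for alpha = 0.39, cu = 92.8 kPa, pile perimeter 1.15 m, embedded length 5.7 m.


Using Qs = alpha * cu * perimeter * L
Qs = 0.39 * 92.8 * 1.15 * 5.7
Qs = 237.24 kN


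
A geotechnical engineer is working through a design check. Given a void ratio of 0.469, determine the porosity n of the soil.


Using the relation n = e / (1 + e)
n = 0.469 / (1 + 0.469)
n = 0.469 / 1.469
n = 0.3193


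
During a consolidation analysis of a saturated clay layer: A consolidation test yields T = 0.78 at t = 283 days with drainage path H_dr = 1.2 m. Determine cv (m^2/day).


Result: 0.00397 m^2/day

Derivation:
Using cv = T * H_dr^2 / t
H_dr^2 = 1.2^2 = 1.44
cv = 0.78 * 1.44 / 283
cv = 0.00397 m^2/day


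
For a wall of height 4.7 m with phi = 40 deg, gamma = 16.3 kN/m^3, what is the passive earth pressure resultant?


Compute passive earth pressure coefficient:
Kp = tan^2(45 + phi/2) = tan^2(65.0) = 4.59891
Compute passive force:
Pp = 0.5 * Kp * gamma * H^2
Pp = 0.5 * 4.59891 * 16.3 * 4.7^2
Pp = 827.96 kN/m


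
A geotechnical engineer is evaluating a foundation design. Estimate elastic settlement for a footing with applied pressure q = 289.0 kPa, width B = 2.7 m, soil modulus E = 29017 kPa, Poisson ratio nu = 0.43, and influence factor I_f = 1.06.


Result: 23.234 mm

Derivation:
Using Se = q * B * (1 - nu^2) * I_f / E
1 - nu^2 = 1 - 0.43^2 = 0.8151
Se = 289.0 * 2.7 * 0.8151 * 1.06 / 29017
Se = 0.023234 m
Convert to mm: Se = 0.023234 * 1000 = 23.234 mm


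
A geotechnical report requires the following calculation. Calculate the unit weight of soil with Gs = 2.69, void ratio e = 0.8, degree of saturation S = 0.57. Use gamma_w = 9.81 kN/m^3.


Result: 17.146 kN/m^3

Derivation:
Using gamma = gamma_w * (Gs + S*e) / (1 + e)
Numerator: Gs + S*e = 2.69 + 0.57*0.8 = 3.146
Denominator: 1 + e = 1 + 0.8 = 1.8
gamma = 9.81 * 3.146 / 1.8
gamma = 17.146 kN/m^3


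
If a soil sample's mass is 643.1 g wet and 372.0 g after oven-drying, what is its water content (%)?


Result: 72.88 %

Derivation:
Using w = (m_wet - m_dry) / m_dry * 100
m_wet - m_dry = 643.1 - 372.0 = 271.1 g
w = 271.1 / 372.0 * 100
w = 72.88 %


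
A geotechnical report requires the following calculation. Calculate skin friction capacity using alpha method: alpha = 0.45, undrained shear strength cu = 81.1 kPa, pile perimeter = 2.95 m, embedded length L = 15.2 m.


Result: 1636.44 kN

Derivation:
Using Qs = alpha * cu * perimeter * L
Qs = 0.45 * 81.1 * 2.95 * 15.2
Qs = 1636.44 kN


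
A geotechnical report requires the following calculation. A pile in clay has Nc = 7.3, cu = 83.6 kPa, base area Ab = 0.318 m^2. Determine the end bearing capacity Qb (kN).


Using Qb = Nc * cu * Ab
Qb = 7.3 * 83.6 * 0.318
Qb = 194.07 kN


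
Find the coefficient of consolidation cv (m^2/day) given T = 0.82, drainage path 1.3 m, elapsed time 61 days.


Using cv = T * H_dr^2 / t
H_dr^2 = 1.3^2 = 1.69
cv = 0.82 * 1.69 / 61
cv = 0.02272 m^2/day


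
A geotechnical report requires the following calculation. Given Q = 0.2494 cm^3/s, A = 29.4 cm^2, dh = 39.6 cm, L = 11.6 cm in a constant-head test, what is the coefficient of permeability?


Compute hydraulic gradient:
i = dh / L = 39.6 / 11.6 = 3.41379
Then apply Darcy's law:
k = Q / (A * i)
k = 0.2494 / (29.4 * 3.41379)
k = 0.2494 / 100.366
k = 0.002485 cm/s


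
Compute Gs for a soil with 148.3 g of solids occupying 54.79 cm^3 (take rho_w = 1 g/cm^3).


Result: 2.707

Derivation:
Using Gs = m_s / (V_s * rho_w)
Since rho_w = 1 g/cm^3:
Gs = 148.3 / 54.79
Gs = 2.707


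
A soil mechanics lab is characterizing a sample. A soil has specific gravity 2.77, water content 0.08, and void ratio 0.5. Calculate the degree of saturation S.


Using S = Gs * w / e
S = 2.77 * 0.08 / 0.5
S = 0.4432


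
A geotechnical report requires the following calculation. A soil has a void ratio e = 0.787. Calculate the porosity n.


Using the relation n = e / (1 + e)
n = 0.787 / (1 + 0.787)
n = 0.787 / 1.787
n = 0.4404


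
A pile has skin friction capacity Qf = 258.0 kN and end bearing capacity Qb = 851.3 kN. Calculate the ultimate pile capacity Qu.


Using Qu = Qf + Qb
Qu = 258.0 + 851.3
Qu = 1109.3 kN


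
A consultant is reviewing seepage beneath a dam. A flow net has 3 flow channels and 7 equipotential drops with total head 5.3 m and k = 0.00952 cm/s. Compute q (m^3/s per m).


Result: 0.0002162 m^3/s per m

Derivation:
Convert k to m/s for unit consistency with H:
k = 0.00952 cm/s = 0.00952 / 100 m/s = 9.52e-05 m/s
Using q = k * H * Nf / Nd
Nf / Nd = 3 / 7 = 0.4286
q = 9.52e-05 * 5.3 * 0.4286
q = 0.0002162 m^3/s per m


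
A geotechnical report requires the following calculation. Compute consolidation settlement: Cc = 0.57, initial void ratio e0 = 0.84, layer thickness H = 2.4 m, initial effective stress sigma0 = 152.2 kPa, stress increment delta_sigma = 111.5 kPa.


Result: 0.1775 m

Derivation:
Using Sc = Cc * H / (1 + e0) * log10((sigma0 + delta_sigma) / sigma0)
Stress ratio = (152.2 + 111.5) / 152.2 = 1.73259
log10(1.73259) = 0.238695
Cc * H / (1 + e0) = 0.57 * 2.4 / (1 + 0.84) = 0.743478
Sc = 0.743478 * 0.238695
Sc = 0.1775 m


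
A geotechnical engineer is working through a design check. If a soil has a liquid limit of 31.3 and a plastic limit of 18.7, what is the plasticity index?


Using PI = LL - PL
PI = 31.3 - 18.7
PI = 12.6


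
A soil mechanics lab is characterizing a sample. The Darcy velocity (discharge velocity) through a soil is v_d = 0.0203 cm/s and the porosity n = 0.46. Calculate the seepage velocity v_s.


Using v_s = v_d / n
v_s = 0.0203 / 0.46
v_s = 0.04413 cm/s


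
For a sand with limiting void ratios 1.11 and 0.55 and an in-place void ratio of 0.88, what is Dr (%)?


Using Dr = (e_max - e) / (e_max - e_min) * 100
e_max - e = 1.11 - 0.88 = 0.23
e_max - e_min = 1.11 - 0.55 = 0.56
Dr = 0.23 / 0.56 * 100
Dr = 41.07 %


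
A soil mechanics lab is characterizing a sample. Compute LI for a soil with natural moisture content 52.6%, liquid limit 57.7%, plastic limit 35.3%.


Result: 0.772

Derivation:
First compute the plasticity index:
PI = LL - PL = 57.7 - 35.3 = 22.4
Then compute the liquidity index:
LI = (w - PL) / PI
LI = (52.6 - 35.3) / 22.4
LI = 0.772


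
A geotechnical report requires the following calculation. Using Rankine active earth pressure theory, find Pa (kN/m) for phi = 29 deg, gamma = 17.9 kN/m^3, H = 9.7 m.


Compute active earth pressure coefficient:
Ka = tan^2(45 - phi/2) = tan^2(30.5) = 0.346974
Compute active force:
Pa = 0.5 * Ka * gamma * H^2
Pa = 0.5 * 0.346974 * 17.9 * 9.7^2
Pa = 292.19 kN/m


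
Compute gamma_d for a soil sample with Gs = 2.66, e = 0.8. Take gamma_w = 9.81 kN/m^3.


Using gamma_d = Gs * gamma_w / (1 + e)
gamma_d = 2.66 * 9.81 / (1 + 0.8)
gamma_d = 2.66 * 9.81 / 1.8
gamma_d = 14.497 kN/m^3


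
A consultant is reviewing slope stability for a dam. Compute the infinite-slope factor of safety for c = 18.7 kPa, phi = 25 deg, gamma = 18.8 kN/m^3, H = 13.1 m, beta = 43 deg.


Using Fs = c / (gamma*H*sin(beta)*cos(beta)) + tan(phi)/tan(beta)
Cohesion contribution = 18.7 / (18.8*13.1*sin(43)*cos(43))
Cohesion contribution = 0.15223
Friction contribution = tan(25)/tan(43) = 0.500054
Fs = 0.15223 + 0.500054
Fs = 0.652


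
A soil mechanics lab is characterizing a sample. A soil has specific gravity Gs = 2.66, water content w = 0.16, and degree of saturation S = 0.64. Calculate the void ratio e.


Using the relation e = Gs * w / S
e = 2.66 * 0.16 / 0.64
e = 0.665


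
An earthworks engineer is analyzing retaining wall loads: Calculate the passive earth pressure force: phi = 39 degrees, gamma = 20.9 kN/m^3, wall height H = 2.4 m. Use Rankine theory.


Compute passive earth pressure coefficient:
Kp = tan^2(45 + phi/2) = tan^2(64.5) = 4.395495
Compute passive force:
Pp = 0.5 * Kp * gamma * H^2
Pp = 0.5 * 4.395495 * 20.9 * 2.4^2
Pp = 264.57 kN/m


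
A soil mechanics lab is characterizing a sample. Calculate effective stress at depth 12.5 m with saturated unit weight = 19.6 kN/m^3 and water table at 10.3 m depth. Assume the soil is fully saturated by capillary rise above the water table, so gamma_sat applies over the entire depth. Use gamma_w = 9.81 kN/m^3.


Total stress = gamma_sat * depth
sigma = 19.6 * 12.5 = 245.0 kPa
Pore water pressure u = gamma_w * (depth - d_wt)
u = 9.81 * (12.5 - 10.3) = 21.582 kPa
Effective stress = sigma - u
sigma' = 245.0 - 21.582 = 223.42 kPa


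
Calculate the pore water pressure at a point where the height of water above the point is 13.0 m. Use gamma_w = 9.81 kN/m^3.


Result: 127.53 kPa

Derivation:
Using u = gamma_w * h_w
u = 9.81 * 13.0
u = 127.53 kPa


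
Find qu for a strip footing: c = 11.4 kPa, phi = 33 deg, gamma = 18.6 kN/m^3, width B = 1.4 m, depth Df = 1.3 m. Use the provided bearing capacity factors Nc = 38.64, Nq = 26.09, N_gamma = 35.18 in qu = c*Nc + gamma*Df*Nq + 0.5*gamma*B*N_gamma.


Compute qu = c*Nc + gamma*Df*Nq + 0.5*gamma*B*N_gamma
Term 1: 11.4 * 38.64 = 440.496
Term 2: 18.6 * 1.3 * 26.09 = 630.8562
Term 3: 0.5 * 18.6 * 1.4 * 35.18 = 458.0436
qu = 440.496 + 630.8562 + 458.0436
qu = 1529.4 kPa


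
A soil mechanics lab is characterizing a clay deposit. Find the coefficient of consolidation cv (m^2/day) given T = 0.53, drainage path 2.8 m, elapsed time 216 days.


Using cv = T * H_dr^2 / t
H_dr^2 = 2.8^2 = 7.84
cv = 0.53 * 7.84 / 216
cv = 0.01924 m^2/day


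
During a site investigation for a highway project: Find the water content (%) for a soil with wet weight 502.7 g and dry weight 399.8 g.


Using w = (m_wet - m_dry) / m_dry * 100
m_wet - m_dry = 502.7 - 399.8 = 102.9 g
w = 102.9 / 399.8 * 100
w = 25.74 %


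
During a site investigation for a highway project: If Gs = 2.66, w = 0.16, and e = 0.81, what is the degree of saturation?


Result: 0.5254

Derivation:
Using S = Gs * w / e
S = 2.66 * 0.16 / 0.81
S = 0.5254


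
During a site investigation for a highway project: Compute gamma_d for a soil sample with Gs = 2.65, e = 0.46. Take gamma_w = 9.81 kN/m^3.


Using gamma_d = Gs * gamma_w / (1 + e)
gamma_d = 2.65 * 9.81 / (1 + 0.46)
gamma_d = 2.65 * 9.81 / 1.46
gamma_d = 17.806 kN/m^3


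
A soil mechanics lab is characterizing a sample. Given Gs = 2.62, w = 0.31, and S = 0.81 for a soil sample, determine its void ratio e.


Using the relation e = Gs * w / S
e = 2.62 * 0.31 / 0.81
e = 1.0027


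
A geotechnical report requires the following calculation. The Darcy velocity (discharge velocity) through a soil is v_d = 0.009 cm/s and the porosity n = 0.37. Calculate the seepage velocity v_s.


Using v_s = v_d / n
v_s = 0.009 / 0.37
v_s = 0.02432 cm/s


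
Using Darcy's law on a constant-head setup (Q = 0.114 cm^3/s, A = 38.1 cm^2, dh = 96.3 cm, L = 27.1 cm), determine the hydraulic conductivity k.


Result: 0.000842 cm/s

Derivation:
Compute hydraulic gradient:
i = dh / L = 96.3 / 27.1 = 3.55351
Then apply Darcy's law:
k = Q / (A * i)
k = 0.114 / (38.1 * 3.55351)
k = 0.114 / 135.389
k = 0.000842 cm/s


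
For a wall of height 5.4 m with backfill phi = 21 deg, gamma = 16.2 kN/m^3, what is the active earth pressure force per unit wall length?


Compute active earth pressure coefficient:
Ka = tan^2(45 - phi/2) = tan^2(34.5) = 0.472355
Compute active force:
Pa = 0.5 * Ka * gamma * H^2
Pa = 0.5 * 0.472355 * 16.2 * 5.4^2
Pa = 111.57 kN/m


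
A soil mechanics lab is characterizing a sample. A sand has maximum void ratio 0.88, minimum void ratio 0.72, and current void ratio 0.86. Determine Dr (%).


Result: 12.5 %

Derivation:
Using Dr = (e_max - e) / (e_max - e_min) * 100
e_max - e = 0.88 - 0.86 = 0.02
e_max - e_min = 0.88 - 0.72 = 0.16
Dr = 0.02 / 0.16 * 100
Dr = 12.5 %


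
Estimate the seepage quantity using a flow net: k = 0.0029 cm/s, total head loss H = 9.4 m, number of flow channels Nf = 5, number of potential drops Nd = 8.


Convert k to m/s for unit consistency with H:
k = 0.0029 cm/s = 0.0029 / 100 m/s = 2.9e-05 m/s
Using q = k * H * Nf / Nd
Nf / Nd = 5 / 8 = 0.625
q = 2.9e-05 * 9.4 * 0.625
q = 0.0001704 m^3/s per m


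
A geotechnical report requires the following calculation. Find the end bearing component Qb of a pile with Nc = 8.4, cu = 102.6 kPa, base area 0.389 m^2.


Using Qb = Nc * cu * Ab
Qb = 8.4 * 102.6 * 0.389
Qb = 335.26 kN


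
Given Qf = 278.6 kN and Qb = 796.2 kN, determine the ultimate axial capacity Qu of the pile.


Using Qu = Qf + Qb
Qu = 278.6 + 796.2
Qu = 1074.8 kN


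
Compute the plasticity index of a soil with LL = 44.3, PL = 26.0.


Using PI = LL - PL
PI = 44.3 - 26.0
PI = 18.3


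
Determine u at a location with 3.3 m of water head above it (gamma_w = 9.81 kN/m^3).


Using u = gamma_w * h_w
u = 9.81 * 3.3
u = 32.37 kPa


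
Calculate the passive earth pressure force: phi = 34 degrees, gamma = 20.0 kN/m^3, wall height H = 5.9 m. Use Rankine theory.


Compute passive earth pressure coefficient:
Kp = tan^2(45 + phi/2) = tan^2(62.0) = 3.537132
Compute passive force:
Pp = 0.5 * Kp * gamma * H^2
Pp = 0.5 * 3.537132 * 20.0 * 5.9^2
Pp = 1231.28 kN/m


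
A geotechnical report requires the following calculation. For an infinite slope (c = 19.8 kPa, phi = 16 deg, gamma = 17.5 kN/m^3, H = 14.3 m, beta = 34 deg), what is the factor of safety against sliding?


Using Fs = c / (gamma*H*sin(beta)*cos(beta)) + tan(phi)/tan(beta)
Cohesion contribution = 19.8 / (17.5*14.3*sin(34)*cos(34))
Cohesion contribution = 0.170669
Friction contribution = tan(16)/tan(34) = 0.425118
Fs = 0.170669 + 0.425118
Fs = 0.596


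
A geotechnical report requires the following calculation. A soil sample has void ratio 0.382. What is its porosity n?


Using the relation n = e / (1 + e)
n = 0.382 / (1 + 0.382)
n = 0.382 / 1.382
n = 0.2764


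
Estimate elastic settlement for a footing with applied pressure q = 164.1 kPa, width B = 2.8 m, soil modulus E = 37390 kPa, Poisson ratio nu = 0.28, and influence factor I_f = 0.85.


Using Se = q * B * (1 - nu^2) * I_f / E
1 - nu^2 = 1 - 0.28^2 = 0.9216
Se = 164.1 * 2.8 * 0.9216 * 0.85 / 37390
Se = 0.009627 m
Convert to mm: Se = 0.009627 * 1000 = 9.627 mm


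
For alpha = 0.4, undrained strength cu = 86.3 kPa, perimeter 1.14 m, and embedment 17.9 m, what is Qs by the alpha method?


Using Qs = alpha * cu * perimeter * L
Qs = 0.4 * 86.3 * 1.14 * 17.9
Qs = 704.42 kN


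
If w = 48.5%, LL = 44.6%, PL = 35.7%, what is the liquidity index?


Result: 1.438

Derivation:
First compute the plasticity index:
PI = LL - PL = 44.6 - 35.7 = 8.9
Then compute the liquidity index:
LI = (w - PL) / PI
LI = (48.5 - 35.7) / 8.9
LI = 1.438


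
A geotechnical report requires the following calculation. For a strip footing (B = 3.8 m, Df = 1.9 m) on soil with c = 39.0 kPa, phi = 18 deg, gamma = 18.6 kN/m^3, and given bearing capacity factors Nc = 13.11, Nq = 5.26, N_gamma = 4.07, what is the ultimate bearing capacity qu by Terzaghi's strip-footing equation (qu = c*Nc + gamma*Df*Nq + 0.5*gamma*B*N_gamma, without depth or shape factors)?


Result: 841.01 kPa

Derivation:
Compute qu = c*Nc + gamma*Df*Nq + 0.5*gamma*B*N_gamma
Term 1: 39.0 * 13.11 = 511.29
Term 2: 18.6 * 1.9 * 5.26 = 185.8884
Term 3: 0.5 * 18.6 * 3.8 * 4.07 = 143.8338
qu = 511.29 + 185.8884 + 143.8338
qu = 841.01 kPa


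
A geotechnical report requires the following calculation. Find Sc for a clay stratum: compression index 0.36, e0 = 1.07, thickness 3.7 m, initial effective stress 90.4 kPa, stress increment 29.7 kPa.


Using Sc = Cc * H / (1 + e0) * log10((sigma0 + delta_sigma) / sigma0)
Stress ratio = (90.4 + 29.7) / 90.4 = 1.32854
log10(1.32854) = 0.123375
Cc * H / (1 + e0) = 0.36 * 3.7 / (1 + 1.07) = 0.643478
Sc = 0.643478 * 0.123375
Sc = 0.0794 m


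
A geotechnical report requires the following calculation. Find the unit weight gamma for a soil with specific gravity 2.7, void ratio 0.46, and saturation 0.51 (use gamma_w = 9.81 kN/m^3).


Result: 19.718 kN/m^3

Derivation:
Using gamma = gamma_w * (Gs + S*e) / (1 + e)
Numerator: Gs + S*e = 2.7 + 0.51*0.46 = 2.9346
Denominator: 1 + e = 1 + 0.46 = 1.46
gamma = 9.81 * 2.9346 / 1.46
gamma = 19.718 kN/m^3


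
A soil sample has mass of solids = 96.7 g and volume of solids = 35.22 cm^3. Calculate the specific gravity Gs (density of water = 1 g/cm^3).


Using Gs = m_s / (V_s * rho_w)
Since rho_w = 1 g/cm^3:
Gs = 96.7 / 35.22
Gs = 2.746


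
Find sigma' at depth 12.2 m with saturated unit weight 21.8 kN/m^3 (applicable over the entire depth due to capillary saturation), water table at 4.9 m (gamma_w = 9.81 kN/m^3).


Result: 194.35 kPa

Derivation:
Total stress = gamma_sat * depth
sigma = 21.8 * 12.2 = 265.96 kPa
Pore water pressure u = gamma_w * (depth - d_wt)
u = 9.81 * (12.2 - 4.9) = 71.613 kPa
Effective stress = sigma - u
sigma' = 265.96 - 71.613 = 194.35 kPa


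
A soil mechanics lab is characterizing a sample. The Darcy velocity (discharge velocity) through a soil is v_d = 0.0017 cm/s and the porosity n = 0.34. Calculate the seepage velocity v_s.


Using v_s = v_d / n
v_s = 0.0017 / 0.34
v_s = 0.005 cm/s


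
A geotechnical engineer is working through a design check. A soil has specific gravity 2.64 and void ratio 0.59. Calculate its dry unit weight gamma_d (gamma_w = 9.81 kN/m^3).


Result: 16.288 kN/m^3

Derivation:
Using gamma_d = Gs * gamma_w / (1 + e)
gamma_d = 2.64 * 9.81 / (1 + 0.59)
gamma_d = 2.64 * 9.81 / 1.59
gamma_d = 16.288 kN/m^3


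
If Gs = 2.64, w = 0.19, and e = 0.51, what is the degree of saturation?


Using S = Gs * w / e
S = 2.64 * 0.19 / 0.51
S = 0.9835


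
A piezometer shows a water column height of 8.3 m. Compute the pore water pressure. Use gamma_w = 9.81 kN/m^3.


Using u = gamma_w * h_w
u = 9.81 * 8.3
u = 81.42 kPa


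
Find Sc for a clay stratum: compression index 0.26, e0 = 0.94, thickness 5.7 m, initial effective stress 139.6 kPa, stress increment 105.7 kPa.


Using Sc = Cc * H / (1 + e0) * log10((sigma0 + delta_sigma) / sigma0)
Stress ratio = (139.6 + 105.7) / 139.6 = 1.75716
log10(1.75716) = 0.244812
Cc * H / (1 + e0) = 0.26 * 5.7 / (1 + 0.94) = 0.763918
Sc = 0.763918 * 0.244812
Sc = 0.187 m


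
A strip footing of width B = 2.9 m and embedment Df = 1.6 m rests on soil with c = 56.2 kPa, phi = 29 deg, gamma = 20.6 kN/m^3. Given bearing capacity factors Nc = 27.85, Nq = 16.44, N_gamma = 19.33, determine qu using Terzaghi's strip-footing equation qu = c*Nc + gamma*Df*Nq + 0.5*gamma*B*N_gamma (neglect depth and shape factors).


Result: 2684.42 kPa

Derivation:
Compute qu = c*Nc + gamma*Df*Nq + 0.5*gamma*B*N_gamma
Term 1: 56.2 * 27.85 = 1565.17
Term 2: 20.6 * 1.6 * 16.44 = 541.8624
Term 3: 0.5 * 20.6 * 2.9 * 19.33 = 577.3871
qu = 1565.17 + 541.8624 + 577.3871
qu = 2684.42 kPa


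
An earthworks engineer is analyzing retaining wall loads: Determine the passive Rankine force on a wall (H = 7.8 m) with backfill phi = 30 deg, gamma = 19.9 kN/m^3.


Compute passive earth pressure coefficient:
Kp = tan^2(45 + phi/2) = tan^2(60.0) = 3
Compute passive force:
Pp = 0.5 * Kp * gamma * H^2
Pp = 0.5 * 3 * 19.9 * 7.8^2
Pp = 1816.07 kN/m


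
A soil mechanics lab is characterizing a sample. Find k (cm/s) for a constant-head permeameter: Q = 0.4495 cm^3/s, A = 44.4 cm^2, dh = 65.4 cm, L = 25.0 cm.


Compute hydraulic gradient:
i = dh / L = 65.4 / 25.0 = 2.616
Then apply Darcy's law:
k = Q / (A * i)
k = 0.4495 / (44.4 * 2.616)
k = 0.4495 / 116.15
k = 0.00387 cm/s
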